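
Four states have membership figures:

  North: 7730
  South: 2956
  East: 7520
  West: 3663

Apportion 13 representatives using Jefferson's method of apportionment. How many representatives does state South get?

1

Standard divisor 21869/13 ≈ 1682.231; standard quotas: North 4.595, South 1.757, East 4.470, West 2.177.
Rounding down gives 4, 1, 4, 2 = 11 seats, so the divisor must be adjusted.
With modified divisor 1496.2: modified quotas North 5.166, South 1.976, East 5.026, West 2.448.
Rounding down: North 5, South 1, East 5, West 2 (total 13).
South receives 1.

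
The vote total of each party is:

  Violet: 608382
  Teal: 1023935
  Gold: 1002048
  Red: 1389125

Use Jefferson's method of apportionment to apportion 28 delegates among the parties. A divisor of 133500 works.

With modified divisor 133500: modified quotas Violet 4.557, Teal 7.670, Gold 7.506, Red 10.405.
Rounding down: Violet 4, Teal 7, Gold 7, Red 10 (total 28).

Violet: 4, Teal: 7, Gold: 7, Red: 10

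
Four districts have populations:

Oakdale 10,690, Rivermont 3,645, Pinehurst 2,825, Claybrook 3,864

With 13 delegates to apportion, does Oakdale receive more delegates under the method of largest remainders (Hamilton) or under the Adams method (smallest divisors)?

Hamilton

Hamilton: Oakdale 7, Rivermont 2, Pinehurst 2, Claybrook 2.
Adams: Oakdale 6, Rivermont 2, Pinehurst 2, Claybrook 3.
Oakdale gets 7 under Hamilton and 6 under Adams.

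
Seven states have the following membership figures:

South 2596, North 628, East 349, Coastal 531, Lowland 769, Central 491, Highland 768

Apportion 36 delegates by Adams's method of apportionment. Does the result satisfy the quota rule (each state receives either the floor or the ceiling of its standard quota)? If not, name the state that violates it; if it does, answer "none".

South

Standard quotas: South 15.241, North 3.687, East 2.049, Coastal 3.117, Lowland 4.515, Central 2.883, Highland 4.509.
Adams allocation: South 14, North 4, East 2, Coastal 3, Lowland 5, Central 3, Highland 5.
South has quota 15.241 (lower 15, upper 16) but receives 14 — outside the quota interval.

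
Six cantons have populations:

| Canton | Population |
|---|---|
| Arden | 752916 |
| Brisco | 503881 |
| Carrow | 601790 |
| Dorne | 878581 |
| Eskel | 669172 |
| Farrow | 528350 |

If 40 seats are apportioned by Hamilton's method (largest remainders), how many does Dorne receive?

9

Standard divisor: 3934690 ÷ 40 ≈ 98367.25.
Standard quotas: Arden 7.6541, Brisco 5.1224, Carrow 6.1178, Dorne 8.9316, Eskel 6.8028, Farrow 5.3712.
Lower quotas: Arden 7, Brisco 5, Carrow 6, Dorne 8, Eskel 6, Farrow 5 (sum 37, leaving 3 seats).
Remainders in descending order: Dorne 0.9316, Eskel 0.8028, Arden 0.6541, Farrow 0.3712, Brisco 0.1224, Carrow 0.1178.
The surplus seats go to Dorne, Eskel, Arden.
Dorne receives 9.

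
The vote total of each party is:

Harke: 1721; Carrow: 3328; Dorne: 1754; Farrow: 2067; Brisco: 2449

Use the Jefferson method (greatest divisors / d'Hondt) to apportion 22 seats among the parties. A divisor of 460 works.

With modified divisor 460: modified quotas Harke 3.741, Carrow 7.235, Dorne 3.813, Farrow 4.493, Brisco 5.324.
Rounding down: Harke 3, Carrow 7, Dorne 3, Farrow 4, Brisco 5 (total 22).

Harke 3, Carrow 7, Dorne 3, Farrow 4, Brisco 5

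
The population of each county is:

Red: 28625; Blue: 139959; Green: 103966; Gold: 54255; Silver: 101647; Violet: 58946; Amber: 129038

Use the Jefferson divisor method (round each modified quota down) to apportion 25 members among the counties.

Red: 1, Blue: 6, Green: 4, Gold: 2, Silver: 4, Violet: 2, Amber: 6

Standard divisor 616436/25 ≈ 24657.44; standard quotas: Red 1.161, Blue 5.676, Green 4.216, Gold 2.200, Silver 4.122, Violet 2.391, Amber 5.233.
Rounding down gives 1, 5, 4, 2, 4, 2, 5 = 23 seats, so the divisor must be adjusted.
With modified divisor 21100: modified quotas Red 1.357, Blue 6.633, Green 4.927, Gold 2.571, Silver 4.817, Violet 2.794, Amber 6.116.
Rounding down: Red 1, Blue 6, Green 4, Gold 2, Silver 4, Violet 2, Amber 6 (total 25).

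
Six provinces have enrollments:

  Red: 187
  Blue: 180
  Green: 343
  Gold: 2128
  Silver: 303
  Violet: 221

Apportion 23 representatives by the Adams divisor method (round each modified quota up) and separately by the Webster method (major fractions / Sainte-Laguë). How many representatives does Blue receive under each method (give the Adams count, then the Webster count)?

2 and 1

Adams: Red 2, Blue 2, Green 2, Gold 13, Silver 2, Violet 2.
Webster: Red 1, Blue 1, Green 2, Gold 15, Silver 2, Violet 2.
Blue gets 2 under Adams and 1 under Webster.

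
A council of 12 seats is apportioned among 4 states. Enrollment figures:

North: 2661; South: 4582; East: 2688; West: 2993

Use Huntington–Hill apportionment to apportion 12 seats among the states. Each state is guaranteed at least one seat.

North 2, South 4, East 3, West 3

With divisor 1092: modified quotas North 2.437, South 4.196, East 2.462, West 2.741.
Geometric-mean thresholds: North √(2·3)=2.449, South √(4·5)=4.472, East √(2·3)=2.449, West √(2·3)=2.449.
Each quota rounded against its threshold gives North 2, South 4, East 3, West 3 (total 12).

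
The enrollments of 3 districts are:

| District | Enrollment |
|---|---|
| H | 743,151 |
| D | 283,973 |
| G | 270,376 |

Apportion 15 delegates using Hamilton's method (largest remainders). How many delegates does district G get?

3

Standard divisor: 1297500 ÷ 15 = 86500.
Standard quotas: H 8.5913, D 3.2829, G 3.1257.
Lower quotas: H 8, D 3, G 3 (sum 14, leaving 1 seat).
Remainders in descending order: H 0.5913, D 0.2829, G 0.1257.
The surplus seat goes to H.
G receives 3.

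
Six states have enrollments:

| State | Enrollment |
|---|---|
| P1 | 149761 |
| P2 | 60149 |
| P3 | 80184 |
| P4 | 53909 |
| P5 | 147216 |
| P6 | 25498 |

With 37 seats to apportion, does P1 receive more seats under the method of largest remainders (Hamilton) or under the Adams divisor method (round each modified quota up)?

Hamilton

Hamilton: P1 11, P2 4, P3 6, P4 4, P5 10, P6 2.
Adams: P1 10, P2 5, P3 6, P4 4, P5 10, P6 2.
P1 gets 11 under Hamilton and 10 under Adams.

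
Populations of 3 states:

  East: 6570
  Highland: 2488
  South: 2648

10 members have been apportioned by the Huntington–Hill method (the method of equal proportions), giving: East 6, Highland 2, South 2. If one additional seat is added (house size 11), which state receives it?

South

Priority for the next seat is population ÷ (√(s·(s+1))).
Priorities: East 1013.773, Highland 1015.722, South 1081.041.
Highest priority: South.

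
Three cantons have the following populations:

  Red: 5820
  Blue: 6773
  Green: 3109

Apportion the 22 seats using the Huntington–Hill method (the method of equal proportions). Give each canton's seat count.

With divisor 705: modified quotas Red 8.255, Blue 9.607, Green 4.410.
Geometric-mean thresholds: Red √(8·9)=8.485, Blue √(9·10)=9.487, Green √(4·5)=4.472.
Each quota rounded against its threshold gives Red 8, Blue 10, Green 4 (total 22).

Red=8; Blue=10; Green=4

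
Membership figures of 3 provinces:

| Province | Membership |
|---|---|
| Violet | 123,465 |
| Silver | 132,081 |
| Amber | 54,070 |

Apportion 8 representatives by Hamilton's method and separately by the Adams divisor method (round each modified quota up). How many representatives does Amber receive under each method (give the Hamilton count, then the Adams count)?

1 and 2

Hamilton: Violet 3, Silver 4, Amber 1.
Adams: Violet 3, Silver 3, Amber 2.
Amber gets 1 under Hamilton and 2 under Adams.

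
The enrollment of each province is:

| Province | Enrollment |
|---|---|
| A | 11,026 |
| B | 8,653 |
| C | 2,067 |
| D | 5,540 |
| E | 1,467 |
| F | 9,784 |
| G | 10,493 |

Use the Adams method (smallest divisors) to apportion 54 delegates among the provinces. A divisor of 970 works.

A=12; B=9; C=3; D=6; E=2; F=11; G=11

With modified divisor 970: modified quotas A 11.367, B 8.921, C 2.131, D 5.711, E 1.512, F 10.087, G 10.818.
Rounding up: A 12, B 9, C 3, D 6, E 2, F 11, G 11 (total 54).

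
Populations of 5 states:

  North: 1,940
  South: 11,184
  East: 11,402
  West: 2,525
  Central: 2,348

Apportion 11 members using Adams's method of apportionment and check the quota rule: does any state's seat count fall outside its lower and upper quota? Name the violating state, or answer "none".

none

Standard quotas: North 0.726, South 4.185, East 4.266, West 0.945, Central 0.879.
Adams allocation: North 1, South 4, East 4, West 1, Central 1.
Every allocation lies between the lower and upper quota.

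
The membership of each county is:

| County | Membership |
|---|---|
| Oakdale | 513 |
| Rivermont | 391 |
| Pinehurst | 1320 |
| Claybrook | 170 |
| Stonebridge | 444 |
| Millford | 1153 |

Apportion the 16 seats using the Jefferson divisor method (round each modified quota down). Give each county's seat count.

Standard divisor 3991/16 ≈ 249.438; standard quotas: Oakdale 2.057, Rivermont 1.568, Pinehurst 5.292, Claybrook 0.682, Stonebridge 1.780, Millford 4.622.
Rounding down gives 2, 1, 5, 0, 1, 4 = 13 seats, so the divisor must be adjusted.
With modified divisor 200: modified quotas Oakdale 2.565, Rivermont 1.955, Pinehurst 6.600, Claybrook 0.850, Stonebridge 2.220, Millford 5.765.
Rounding down: Oakdale 2, Rivermont 1, Pinehurst 6, Claybrook 0, Stonebridge 2, Millford 5 (total 16).

Oakdale 2, Rivermont 1, Pinehurst 6, Claybrook 0, Stonebridge 2, Millford 5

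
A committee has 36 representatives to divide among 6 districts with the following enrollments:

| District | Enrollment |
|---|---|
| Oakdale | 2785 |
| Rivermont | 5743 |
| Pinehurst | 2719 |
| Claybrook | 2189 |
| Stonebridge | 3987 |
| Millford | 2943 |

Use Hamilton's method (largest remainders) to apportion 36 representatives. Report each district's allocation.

Total 20366; standard divisor 20366/36 ≈ 565.722.
Standard quotas: Oakdale 4.9229, Rivermont 10.1516, Pinehurst 4.8062, Claybrook 3.8694, Stonebridge 7.0476, Millford 5.2022.
Lower quotas: Oakdale 4, Rivermont 10, Pinehurst 4, Claybrook 3, Stonebridge 7, Millford 5 (sum 33, leaving 3 seats).
Remainders in descending order: Oakdale 0.9229, Claybrook 0.8694, Pinehurst 0.8062, Millford 0.2022, Rivermont 0.1516, Stonebridge 0.0476.
Largest remainders: Oakdale, Claybrook, Pinehurst receive the extra seats.

Oakdale=5; Rivermont=10; Pinehurst=5; Claybrook=4; Stonebridge=7; Millford=5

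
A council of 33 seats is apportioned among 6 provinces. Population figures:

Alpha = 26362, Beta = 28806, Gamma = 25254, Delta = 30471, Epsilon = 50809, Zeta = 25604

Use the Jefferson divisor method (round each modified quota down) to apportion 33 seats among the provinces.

Standard divisor 187306/33 ≈ 5675.939; standard quotas: Alpha 4.645, Beta 5.075, Gamma 4.449, Delta 5.368, Epsilon 8.952, Zeta 4.511.
Rounding down gives 4, 5, 4, 5, 8, 4 = 30 seats, so the divisor must be adjusted.
With modified divisor 5100: modified quotas Alpha 5.169, Beta 5.648, Gamma 4.952, Delta 5.975, Epsilon 9.963, Zeta 5.020.
Rounding down: Alpha 5, Beta 5, Gamma 4, Delta 5, Epsilon 9, Zeta 5 (total 33).

Alpha 5, Beta 5, Gamma 4, Delta 5, Epsilon 9, Zeta 5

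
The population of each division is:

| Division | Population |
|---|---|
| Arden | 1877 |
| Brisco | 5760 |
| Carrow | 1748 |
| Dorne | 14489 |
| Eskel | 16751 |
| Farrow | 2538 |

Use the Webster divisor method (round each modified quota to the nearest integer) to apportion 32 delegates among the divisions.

Arden=1, Brisco=4, Carrow=1, Dorne=11, Eskel=13, Farrow=2

Standard divisor 43163/32 ≈ 1348.844; standard quotas: Arden 1.392, Brisco 4.270, Carrow 1.296, Dorne 10.742, Eskel 12.419, Farrow 1.882.
Rounding to the nearest integer gives 1, 4, 1, 11, 12, 2 = 31 seats, so the divisor must be adjusted.
With modified divisor 1300: modified quotas Arden 1.444, Brisco 4.431, Carrow 1.345, Dorne 11.145, Eskel 12.885, Farrow 1.952.
Rounding to the nearest integer: Arden 1, Brisco 4, Carrow 1, Dorne 11, Eskel 13, Farrow 2 (total 32).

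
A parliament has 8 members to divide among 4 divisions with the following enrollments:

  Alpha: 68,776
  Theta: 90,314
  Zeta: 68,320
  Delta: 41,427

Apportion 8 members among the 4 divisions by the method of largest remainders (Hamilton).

Alpha 2, Theta 3, Zeta 2, Delta 1

The standard divisor is 268837/8 ≈ 33604.625.
Standard quotas: Alpha 2.0466, Theta 2.6875, Zeta 2.0331, Delta 1.2328.
Lower quotas: Alpha 2, Theta 2, Zeta 2, Delta 1 (sum 7, leaving 1 seat).
Remainders in descending order: Theta 0.6875, Delta 0.2328, Alpha 0.0466, Zeta 0.0331.
The surplus seat goes to Theta.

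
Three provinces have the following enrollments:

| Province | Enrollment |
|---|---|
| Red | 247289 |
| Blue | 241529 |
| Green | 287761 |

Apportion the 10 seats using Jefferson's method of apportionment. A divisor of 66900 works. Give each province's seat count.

Red 3, Blue 3, Green 4

With modified divisor 66900: modified quotas Red 3.696, Blue 3.610, Green 4.301.
Rounding down: Red 3, Blue 3, Green 4 (total 10).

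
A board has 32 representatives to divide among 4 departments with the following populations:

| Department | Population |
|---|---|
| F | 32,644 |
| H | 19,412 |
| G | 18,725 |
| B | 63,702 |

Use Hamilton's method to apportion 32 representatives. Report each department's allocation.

F=8; H=5; G=4; B=15

Standard divisor: 134483 ÷ 32 ≈ 4202.594.
Standard quotas: F 7.7676, H 4.6191, G 4.4556, B 15.1578.
Lower quotas: F 7, H 4, G 4, B 15 (sum 30, leaving 2 seats).
Remainders in descending order: F 0.7676, H 0.6191, G 0.4556, B 0.1578.
The surplus seats go to F, H.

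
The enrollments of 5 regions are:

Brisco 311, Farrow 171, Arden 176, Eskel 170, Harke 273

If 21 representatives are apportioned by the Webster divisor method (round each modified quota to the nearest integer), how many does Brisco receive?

6

Standard divisor 1101/21 ≈ 52.429; standard quotas: Brisco 5.932, Farrow 3.262, Arden 3.357, Eskel 3.243, Harke 5.207.
Rounding to the nearest integer gives 6, 3, 3, 3, 5 = 20 seats, so the divisor must be adjusted.
With modified divisor 50: modified quotas Brisco 6.220, Farrow 3.420, Arden 3.520, Eskel 3.400, Harke 5.460.
Rounding to the nearest integer: Brisco 6, Farrow 3, Arden 4, Eskel 3, Harke 5 (total 21).
Brisco receives 6.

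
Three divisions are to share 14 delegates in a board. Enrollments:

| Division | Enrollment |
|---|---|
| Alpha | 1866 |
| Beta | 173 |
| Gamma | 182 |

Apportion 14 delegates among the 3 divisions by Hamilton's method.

Alpha=12; Beta=1; Gamma=1

The standard divisor is 2221/14 ≈ 158.643.
Standard quotas: Alpha 11.762, Beta 1.090, Gamma 1.147.
Lower quotas: Alpha 11, Beta 1, Gamma 1 (sum 13, leaving 1 seat).
Remainders in descending order: Alpha 0.762, Gamma 0.147, Beta 0.090.
The surplus seat goes to Alpha.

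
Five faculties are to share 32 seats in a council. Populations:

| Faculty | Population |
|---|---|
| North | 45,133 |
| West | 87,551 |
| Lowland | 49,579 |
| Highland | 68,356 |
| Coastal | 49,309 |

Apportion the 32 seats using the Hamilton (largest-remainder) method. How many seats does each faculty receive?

North 5; West 10; Lowland 5; Highland 7; Coastal 5

Standard divisor: 299928 ÷ 32 ≈ 9372.75.
Standard quotas: North 4.8153, West 9.3410, Lowland 5.2897, Highland 7.2931, Coastal 5.2609.
Lower quotas: North 4, West 9, Lowland 5, Highland 7, Coastal 5 (sum 30, leaving 2 seats).
Remainders in descending order: North 0.8153, West 0.3410, Highland 0.2931, Lowland 0.2897, Coastal 0.2609.
The surplus seats go to North, West.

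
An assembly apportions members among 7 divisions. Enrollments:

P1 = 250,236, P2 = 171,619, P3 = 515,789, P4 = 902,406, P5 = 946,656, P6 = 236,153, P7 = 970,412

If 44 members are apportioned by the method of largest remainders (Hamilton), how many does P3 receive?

The standard divisor is 3993271/44 ≈ 90756.159.
Standard quotas: P1 2.7572, P2 1.8910, P3 5.6832, P4 9.9432, P5 10.4308, P6 2.6021, P7 10.6925.
Lower quotas: P1 2, P2 1, P3 5, P4 9, P5 10, P6 2, P7 10 (sum 39, leaving 5 seats).
Remainders in descending order: P4 0.9432, P2 0.8910, P1 0.7572, P7 0.6925, P3 0.6832, P6 0.6021, P5 0.4308.
Largest remainders: P4, P2, P1, P7, P3 receive the extra seats.
P3 receives 6.

6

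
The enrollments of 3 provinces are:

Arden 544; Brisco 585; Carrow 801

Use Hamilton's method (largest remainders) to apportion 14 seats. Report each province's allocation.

The standard divisor is 1930/14 ≈ 137.857.
Standard quotas: Arden 3.946, Brisco 4.244, Carrow 5.810.
Lower quotas: Arden 3, Brisco 4, Carrow 5 (sum 12, leaving 2 seats).
Remainders in descending order: Arden 0.946, Carrow 0.810, Brisco 0.244.
The surplus seats go to Arden, Carrow.

Arden=4; Brisco=4; Carrow=6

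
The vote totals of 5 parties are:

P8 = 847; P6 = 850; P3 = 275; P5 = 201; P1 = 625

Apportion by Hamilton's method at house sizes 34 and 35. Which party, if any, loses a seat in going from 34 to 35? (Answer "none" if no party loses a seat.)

P5

At 34 seats: P8 10, P6 10, P3 3, P5 3, P1 8.
At 35 seats: P8 11, P6 11, P3 3, P5 2, P1 8.
P5 drops from 3 to 2.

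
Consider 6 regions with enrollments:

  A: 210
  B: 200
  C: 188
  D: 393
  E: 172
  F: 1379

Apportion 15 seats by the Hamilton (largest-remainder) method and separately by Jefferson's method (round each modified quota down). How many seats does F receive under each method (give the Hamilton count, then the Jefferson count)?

Hamilton: A 1, B 1, C 1, D 3, E 1, F 8.
Jefferson: A 1, B 1, C 1, D 2, E 1, F 9.
F gets 8 under Hamilton and 9 under Jefferson.

8 and 9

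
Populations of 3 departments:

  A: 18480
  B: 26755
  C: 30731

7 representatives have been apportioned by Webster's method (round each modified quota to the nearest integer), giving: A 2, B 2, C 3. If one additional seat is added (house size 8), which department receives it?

B

Priority for the next seat is population ÷ (current seats + 0.5).
Priorities: A 7392.000, B 10702.000, C 8780.286.
Highest priority: B.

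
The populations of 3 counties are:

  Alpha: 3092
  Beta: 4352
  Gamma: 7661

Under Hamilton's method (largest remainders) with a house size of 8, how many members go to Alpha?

Total 15105; standard divisor 15105/8 ≈ 1888.125.
Standard quotas: Alpha 1.6376, Beta 2.3049, Gamma 4.0575.
Lower quotas: Alpha 1, Beta 2, Gamma 4 (sum 7, leaving 1 seat).
Remainders in descending order: Alpha 0.6376, Beta 0.3049, Gamma 0.0575.
The surplus seat goes to Alpha.
Alpha receives 2.

2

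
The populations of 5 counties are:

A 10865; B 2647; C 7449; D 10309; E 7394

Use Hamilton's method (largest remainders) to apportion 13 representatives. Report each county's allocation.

Standard divisor: 38664 ÷ 13 ≈ 2974.154.
Standard quotas: A 3.6531, B 0.8900, C 2.5046, D 3.4662, E 2.4861.
Lower quotas: A 3, B 0, C 2, D 3, E 2 (sum 10, leaving 3 seats).
Remainders in descending order: B 0.8900, A 0.6531, C 0.5046, E 0.4861, D 0.4662.
Largest remainders: B, A, C receive the extra seats.

A 4, B 1, C 3, D 3, E 2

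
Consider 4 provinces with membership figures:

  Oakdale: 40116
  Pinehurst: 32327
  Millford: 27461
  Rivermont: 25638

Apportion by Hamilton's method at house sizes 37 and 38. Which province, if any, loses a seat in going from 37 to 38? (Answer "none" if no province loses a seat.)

At 37 seats: Oakdale 12, Pinehurst 9, Millford 8, Rivermont 8.
At 38 seats: Oakdale 12, Pinehurst 10, Millford 8, Rivermont 8.
No province's allocation decreased.

none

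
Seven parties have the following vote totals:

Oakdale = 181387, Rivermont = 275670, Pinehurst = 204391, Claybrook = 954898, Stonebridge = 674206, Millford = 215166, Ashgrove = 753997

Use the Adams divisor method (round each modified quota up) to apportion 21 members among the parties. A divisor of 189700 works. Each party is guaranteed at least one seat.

With modified divisor 189700: modified quotas Oakdale 0.956, Rivermont 1.453, Pinehurst 1.077, Claybrook 5.034, Stonebridge 3.554, Millford 1.134, Ashgrove 3.975.
Rounding up: Oakdale 1, Rivermont 2, Pinehurst 2, Claybrook 6, Stonebridge 4, Millford 2, Ashgrove 4 (total 21).

Oakdale: 1, Rivermont: 2, Pinehurst: 2, Claybrook: 6, Stonebridge: 4, Millford: 2, Ashgrove: 4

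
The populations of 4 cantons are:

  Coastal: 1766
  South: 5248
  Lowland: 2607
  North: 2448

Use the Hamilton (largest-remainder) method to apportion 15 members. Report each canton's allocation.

Coastal 2; South 7; Lowland 3; North 3

Standard divisor: 12069 ÷ 15 ≈ 804.6.
Standard quotas: Coastal 2.1949, South 6.5225, Lowland 3.2401, North 3.0425.
Lower quotas: Coastal 2, South 6, Lowland 3, North 3 (sum 14, leaving 1 seat).
Remainders in descending order: South 0.5225, Lowland 0.2401, Coastal 0.1949, North 0.0425.
The surplus seat goes to South.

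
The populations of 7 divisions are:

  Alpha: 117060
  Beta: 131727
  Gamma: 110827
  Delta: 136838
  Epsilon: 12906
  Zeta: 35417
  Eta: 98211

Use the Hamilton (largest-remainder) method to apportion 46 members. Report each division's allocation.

Total 642986; standard divisor 642986/46 ≈ 13977.957.
Standard quotas: Alpha 8.3746, Beta 9.4239, Gamma 7.9287, Delta 9.7896, Epsilon 0.9233, Zeta 2.5338, Eta 7.0261.
Lower quotas: Alpha 8, Beta 9, Gamma 7, Delta 9, Epsilon 0, Zeta 2, Eta 7 (sum 42, leaving 4 seats).
Remainders in descending order: Gamma 0.9287, Epsilon 0.9233, Delta 0.7896, Zeta 0.5338, Beta 0.4239, Alpha 0.3746, Eta 0.0261.
Largest remainders: Gamma, Epsilon, Delta, Zeta receive the extra seats.

Alpha 8; Beta 9; Gamma 8; Delta 10; Epsilon 1; Zeta 3; Eta 7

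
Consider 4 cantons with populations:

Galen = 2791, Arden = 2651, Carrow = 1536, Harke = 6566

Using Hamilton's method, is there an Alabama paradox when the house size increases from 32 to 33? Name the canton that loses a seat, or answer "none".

none

At 32 seats: Galen 7, Arden 6, Carrow 4, Harke 15.
At 33 seats: Galen 7, Arden 6, Carrow 4, Harke 16.
No canton's allocation decreased.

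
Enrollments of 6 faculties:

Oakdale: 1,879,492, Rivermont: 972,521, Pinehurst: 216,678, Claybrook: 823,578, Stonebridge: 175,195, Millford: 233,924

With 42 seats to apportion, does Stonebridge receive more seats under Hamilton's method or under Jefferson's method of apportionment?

Hamilton

Hamilton: Oakdale 18, Rivermont 10, Pinehurst 2, Claybrook 8, Stonebridge 2, Millford 2.
Jefferson: Oakdale 19, Rivermont 10, Pinehurst 2, Claybrook 8, Stonebridge 1, Millford 2.
Stonebridge gets 2 under Hamilton and 1 under Jefferson.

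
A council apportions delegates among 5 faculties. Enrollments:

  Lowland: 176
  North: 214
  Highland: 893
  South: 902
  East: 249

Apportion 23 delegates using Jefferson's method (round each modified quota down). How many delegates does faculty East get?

2

Standard divisor 2434/23 ≈ 105.826; standard quotas: Lowland 1.663, North 2.022, Highland 8.438, South 8.523, East 2.353.
Rounding down gives 1, 2, 8, 8, 2 = 21 seats, so the divisor must be adjusted.
With modified divisor 95: modified quotas Lowland 1.853, North 2.253, Highland 9.400, South 9.495, East 2.621.
Rounding down: Lowland 1, North 2, Highland 9, South 9, East 2 (total 23).
East receives 2.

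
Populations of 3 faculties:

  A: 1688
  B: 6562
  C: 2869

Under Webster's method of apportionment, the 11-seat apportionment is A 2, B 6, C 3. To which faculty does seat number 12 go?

B

Priority for the next seat is population ÷ (current seats + 0.5).
Priorities: A 675.200, B 1009.538, C 819.714.
Highest priority: B.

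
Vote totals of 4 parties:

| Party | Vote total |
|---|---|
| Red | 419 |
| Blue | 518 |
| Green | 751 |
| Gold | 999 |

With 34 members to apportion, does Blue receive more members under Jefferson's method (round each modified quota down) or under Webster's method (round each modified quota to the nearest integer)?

Webster

Jefferson: Red 5, Blue 6, Green 10, Gold 13.
Webster: Red 5, Blue 7, Green 9, Gold 13.
Blue gets 6 under Jefferson and 7 under Webster.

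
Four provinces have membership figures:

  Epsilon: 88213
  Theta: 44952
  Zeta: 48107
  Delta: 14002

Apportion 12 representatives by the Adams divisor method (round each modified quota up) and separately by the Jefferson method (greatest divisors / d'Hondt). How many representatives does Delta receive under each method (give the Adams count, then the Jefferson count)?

1 and 0

Adams: Epsilon 5, Theta 3, Zeta 3, Delta 1.
Jefferson: Epsilon 6, Theta 3, Zeta 3, Delta 0.
Delta gets 1 under Adams and 0 under Jefferson.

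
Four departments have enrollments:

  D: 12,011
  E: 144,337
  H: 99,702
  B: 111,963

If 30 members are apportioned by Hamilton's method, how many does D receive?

1

Standard divisor: 368013 ÷ 30 ≈ 12267.1.
Standard quotas: D 0.9791, E 11.7662, H 8.1276, B 9.1271.
Lower quotas: D 0, E 11, H 8, B 9 (sum 28, leaving 2 seats).
Remainders in descending order: D 0.9791, E 0.7662, H 0.1276, B 0.1271.
Largest remainders: D, E receive the extra seats.
D receives 1.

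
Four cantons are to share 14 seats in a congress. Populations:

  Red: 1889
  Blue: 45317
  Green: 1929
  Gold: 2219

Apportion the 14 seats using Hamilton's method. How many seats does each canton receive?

Red 0, Blue 12, Green 1, Gold 1

Total 51354; standard divisor 51354/14 ≈ 3668.143.
Standard quotas: Red 0.5150, Blue 12.3542, Green 0.5259, Gold 0.6049.
Lower quotas: Red 0, Blue 12, Green 0, Gold 0 (sum 12, leaving 2 seats).
Remainders in descending order: Gold 0.6049, Green 0.5259, Red 0.5150, Blue 0.3542.
Largest remainders: Gold, Green receive the extra seats.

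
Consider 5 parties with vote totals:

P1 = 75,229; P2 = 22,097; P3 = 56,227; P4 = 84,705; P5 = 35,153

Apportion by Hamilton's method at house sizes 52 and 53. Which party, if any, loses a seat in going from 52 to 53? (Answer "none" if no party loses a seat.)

none

At 52 seats: P1 14, P2 4, P3 11, P4 16, P5 7.
At 53 seats: P1 15, P2 4, P3 11, P4 16, P5 7.
No party's allocation decreased.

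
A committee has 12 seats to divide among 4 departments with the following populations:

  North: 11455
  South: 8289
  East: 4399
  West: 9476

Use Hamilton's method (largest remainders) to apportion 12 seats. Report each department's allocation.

North 4; South 3; East 2; West 3

The standard divisor is 33619/12 ≈ 2801.583.
Standard quotas: North 4.0888, South 2.9587, East 1.5702, West 3.3824.
Lower quotas: North 4, South 2, East 1, West 3 (sum 10, leaving 2 seats).
Remainders in descending order: South 0.9587, East 0.5702, West 0.3824, North 0.0888.
The surplus seats go to South, East.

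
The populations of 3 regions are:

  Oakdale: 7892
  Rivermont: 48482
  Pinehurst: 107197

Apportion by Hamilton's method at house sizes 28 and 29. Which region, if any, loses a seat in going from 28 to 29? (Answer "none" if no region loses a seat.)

At 28 seats: Oakdale 2, Rivermont 8, Pinehurst 18.
At 29 seats: Oakdale 1, Rivermont 9, Pinehurst 19.
Oakdale drops from 2 to 1.

Oakdale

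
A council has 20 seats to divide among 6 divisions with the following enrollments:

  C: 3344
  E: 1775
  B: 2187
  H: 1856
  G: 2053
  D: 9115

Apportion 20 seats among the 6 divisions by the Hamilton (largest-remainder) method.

C 3; E 2; B 2; H 2; G 2; D 9

Total 20330; standard divisor 20330/20 ≈ 1016.5.
Standard quotas: C 3.2897, E 1.7462, B 2.1515, H 1.8259, G 2.0197, D 8.9670.
Lower quotas: C 3, E 1, B 2, H 1, G 2, D 8 (sum 17, leaving 3 seats).
Remainders in descending order: D 0.9670, H 0.8259, E 0.7462, C 0.2897, B 0.1515, G 0.0197.
The surplus seats go to D, H, E.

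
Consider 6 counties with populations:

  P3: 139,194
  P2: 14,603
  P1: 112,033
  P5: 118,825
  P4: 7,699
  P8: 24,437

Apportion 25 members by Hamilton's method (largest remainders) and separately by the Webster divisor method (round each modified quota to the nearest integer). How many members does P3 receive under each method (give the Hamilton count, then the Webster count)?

Hamilton: P3 8, P2 1, P1 7, P5 7, P4 0, P8 2.
Webster: P3 9, P2 1, P1 7, P5 7, P4 0, P8 1.
P3 gets 8 under Hamilton and 9 under Webster.

8 and 9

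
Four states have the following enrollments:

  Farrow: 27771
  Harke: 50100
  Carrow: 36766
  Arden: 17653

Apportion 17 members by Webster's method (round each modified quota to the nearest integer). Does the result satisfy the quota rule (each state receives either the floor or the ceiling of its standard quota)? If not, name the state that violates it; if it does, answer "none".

none

Standard quotas: Farrow 3.569, Harke 6.438, Carrow 4.725, Arden 2.269.
Webster allocation: Farrow 4, Harke 6, Carrow 5, Arden 2.
Every allocation lies between the lower and upper quota.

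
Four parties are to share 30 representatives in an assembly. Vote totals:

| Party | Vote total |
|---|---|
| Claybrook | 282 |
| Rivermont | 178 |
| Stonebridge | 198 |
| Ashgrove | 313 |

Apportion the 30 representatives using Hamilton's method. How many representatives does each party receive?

Claybrook 9; Rivermont 5; Stonebridge 6; Ashgrove 10

Standard divisor: 971 ÷ 30 ≈ 32.367.
Standard quotas: Claybrook 8.713, Rivermont 5.499, Stonebridge 6.117, Ashgrove 9.670.
Lower quotas: Claybrook 8, Rivermont 5, Stonebridge 6, Ashgrove 9 (sum 28, leaving 2 seats).
Remainders in descending order: Claybrook 0.713, Ashgrove 0.670, Rivermont 0.499, Stonebridge 0.117.
The surplus seats go to Claybrook, Ashgrove.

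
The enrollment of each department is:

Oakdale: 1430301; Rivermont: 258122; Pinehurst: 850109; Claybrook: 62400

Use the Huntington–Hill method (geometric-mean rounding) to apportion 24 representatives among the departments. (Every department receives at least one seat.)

With divisor 109811: modified quotas Oakdale 13.025, Rivermont 2.351, Pinehurst 7.742, Claybrook 0.568.
Geometric-mean thresholds: Oakdale √(13·14)=13.491, Rivermont √(2·3)=2.449, Pinehurst √(7·8)=7.483, Claybrook (min 1).
Each quota rounded against its threshold gives Oakdale 13, Rivermont 2, Pinehurst 8, Claybrook 1 (total 24).

Oakdale 13, Rivermont 2, Pinehurst 8, Claybrook 1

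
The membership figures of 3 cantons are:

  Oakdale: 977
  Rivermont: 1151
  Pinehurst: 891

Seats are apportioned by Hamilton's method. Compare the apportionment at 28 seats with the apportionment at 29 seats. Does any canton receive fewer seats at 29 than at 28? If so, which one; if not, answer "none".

none

At 28 seats: Oakdale 9, Rivermont 11, Pinehurst 8.
At 29 seats: Oakdale 9, Rivermont 11, Pinehurst 9.
No canton's allocation decreased.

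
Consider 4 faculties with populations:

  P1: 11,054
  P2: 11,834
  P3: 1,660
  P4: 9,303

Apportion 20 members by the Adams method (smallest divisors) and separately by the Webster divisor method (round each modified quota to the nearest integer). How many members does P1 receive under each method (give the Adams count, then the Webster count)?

6 and 7

Adams: P1 6, P2 7, P3 1, P4 6.
Webster: P1 7, P2 7, P3 1, P4 5.
P1 gets 6 under Adams and 7 under Webster.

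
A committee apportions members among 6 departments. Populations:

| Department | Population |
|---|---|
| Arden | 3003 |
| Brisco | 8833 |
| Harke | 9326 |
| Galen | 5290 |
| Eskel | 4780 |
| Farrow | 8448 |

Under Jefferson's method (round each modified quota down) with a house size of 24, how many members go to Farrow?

Standard divisor 39680/24 ≈ 1653.333; standard quotas: Arden 1.816, Brisco 5.343, Harke 5.641, Galen 3.200, Eskel 2.891, Farrow 5.110.
Rounding down gives 1, 5, 5, 3, 2, 5 = 21 seats, so the divisor must be adjusted.
With modified divisor 1480.97: modified quotas Arden 2.028, Brisco 5.964, Harke 6.297, Galen 3.572, Eskel 3.228, Farrow 5.704.
Rounding down: Arden 2, Brisco 5, Harke 6, Galen 3, Eskel 3, Farrow 5 (total 24).
Farrow receives 5.

5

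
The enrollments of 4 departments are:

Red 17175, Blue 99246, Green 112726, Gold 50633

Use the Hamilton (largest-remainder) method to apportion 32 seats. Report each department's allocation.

Red 2, Blue 11, Green 13, Gold 6

The standard divisor is 279780/32 ≈ 8743.125.
Standard quotas: Red 1.9644, Blue 11.3513, Green 12.8931, Gold 5.7912.
Lower quotas: Red 1, Blue 11, Green 12, Gold 5 (sum 29, leaving 3 seats).
Remainders in descending order: Red 0.9644, Green 0.8931, Gold 0.7912, Blue 0.3513.
The surplus seats go to Red, Green, Gold.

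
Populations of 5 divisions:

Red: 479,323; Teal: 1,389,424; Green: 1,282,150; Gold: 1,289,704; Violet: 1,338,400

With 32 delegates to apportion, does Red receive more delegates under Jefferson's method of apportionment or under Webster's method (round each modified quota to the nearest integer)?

Webster

Jefferson: Red 2, Teal 8, Green 7, Gold 7, Violet 8.
Webster: Red 3, Teal 8, Green 7, Gold 7, Violet 7.
Red gets 2 under Jefferson and 3 under Webster.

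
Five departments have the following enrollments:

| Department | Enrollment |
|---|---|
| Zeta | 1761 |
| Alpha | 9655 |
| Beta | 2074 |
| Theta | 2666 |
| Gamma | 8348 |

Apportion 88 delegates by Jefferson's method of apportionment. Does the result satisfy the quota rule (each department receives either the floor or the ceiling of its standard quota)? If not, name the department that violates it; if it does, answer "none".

Standard quotas: Zeta 6.324, Alpha 34.674, Beta 7.448, Theta 9.574, Gamma 29.980.
Jefferson allocation: Zeta 6, Alpha 35, Beta 7, Theta 9, Gamma 31.
Gamma has quota 29.980 (lower 29, upper 30) but receives 31 — outside the quota interval.

Gamma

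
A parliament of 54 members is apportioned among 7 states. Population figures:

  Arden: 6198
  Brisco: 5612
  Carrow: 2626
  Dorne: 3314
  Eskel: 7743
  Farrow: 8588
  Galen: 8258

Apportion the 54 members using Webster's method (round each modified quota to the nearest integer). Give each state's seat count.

Arden: 8; Brisco: 7; Carrow: 3; Dorne: 4; Eskel: 10; Farrow: 11; Galen: 11

Standard divisor 42339/54 ≈ 784.056; standard quotas: Arden 7.905, Brisco 7.158, Carrow 3.349, Dorne 4.227, Eskel 9.876, Farrow 10.953, Galen 10.532.
Rounding to the nearest integer gives Arden 8, Brisco 7, Carrow 3, Dorne 4, Eskel 10, Farrow 11, Galen 11 — total 54, matching the house size, so no adjustment is needed.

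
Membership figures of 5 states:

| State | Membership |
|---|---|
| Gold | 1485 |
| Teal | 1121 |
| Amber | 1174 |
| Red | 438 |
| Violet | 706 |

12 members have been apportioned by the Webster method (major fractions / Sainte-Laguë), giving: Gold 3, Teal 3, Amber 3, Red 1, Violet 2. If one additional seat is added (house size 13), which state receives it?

Gold

Priority for the next seat is population ÷ (current seats + 0.5).
Priorities: Gold 424.286, Teal 320.286, Amber 335.429, Red 292.000, Violet 282.400.
Highest priority: Gold.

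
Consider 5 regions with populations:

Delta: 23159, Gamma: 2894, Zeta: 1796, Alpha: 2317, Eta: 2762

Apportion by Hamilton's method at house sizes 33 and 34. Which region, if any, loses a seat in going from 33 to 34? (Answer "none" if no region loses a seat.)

At 33 seats: Delta 23, Gamma 3, Zeta 2, Alpha 2, Eta 3.
At 34 seats: Delta 24, Gamma 3, Zeta 2, Alpha 2, Eta 3.
No region's allocation decreased.

none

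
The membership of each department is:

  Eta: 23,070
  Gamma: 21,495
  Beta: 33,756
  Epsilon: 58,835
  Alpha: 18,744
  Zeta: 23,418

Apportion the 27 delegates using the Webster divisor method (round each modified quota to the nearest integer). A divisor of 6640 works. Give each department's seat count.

With modified divisor 6640: modified quotas Eta 3.474, Gamma 3.237, Beta 5.084, Epsilon 8.861, Alpha 2.823, Zeta 3.527.
Rounding to the nearest integer: Eta 3, Gamma 3, Beta 5, Epsilon 9, Alpha 3, Zeta 4 (total 27).

Eta=3; Gamma=3; Beta=5; Epsilon=9; Alpha=3; Zeta=4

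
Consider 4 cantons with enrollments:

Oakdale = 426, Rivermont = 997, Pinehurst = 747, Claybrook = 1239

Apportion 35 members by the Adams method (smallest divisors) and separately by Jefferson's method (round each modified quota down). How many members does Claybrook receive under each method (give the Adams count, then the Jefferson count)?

Adams: Oakdale 5, Rivermont 10, Pinehurst 8, Claybrook 12.
Jefferson: Oakdale 4, Rivermont 10, Pinehurst 8, Claybrook 13.
Claybrook gets 12 under Adams and 13 under Jefferson.

12 and 13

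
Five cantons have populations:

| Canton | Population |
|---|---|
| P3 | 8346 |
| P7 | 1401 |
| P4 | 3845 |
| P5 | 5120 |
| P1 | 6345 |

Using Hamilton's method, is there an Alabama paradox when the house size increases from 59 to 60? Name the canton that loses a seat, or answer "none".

none

At 59 seats: P3 20, P7 3, P4 9, P5 12, P1 15.
At 60 seats: P3 20, P7 4, P4 9, P5 12, P1 15.
No canton's allocation decreased.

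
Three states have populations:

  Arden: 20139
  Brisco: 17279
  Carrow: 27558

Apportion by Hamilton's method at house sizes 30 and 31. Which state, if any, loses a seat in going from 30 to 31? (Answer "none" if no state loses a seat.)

At 30 seats: Arden 9, Brisco 8, Carrow 13.
At 31 seats: Arden 10, Brisco 8, Carrow 13.
No state's allocation decreased.

none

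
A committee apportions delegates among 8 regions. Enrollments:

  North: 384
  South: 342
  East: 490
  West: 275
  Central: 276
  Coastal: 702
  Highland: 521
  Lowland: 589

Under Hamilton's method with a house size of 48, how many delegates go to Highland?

Standard divisor: 3579 ÷ 48 ≈ 74.562.
Standard quotas: North 5.150, South 4.587, East 6.572, West 3.688, Central 3.702, Coastal 9.415, Highland 6.987, Lowland 7.899.
Lower quotas: North 5, South 4, East 6, West 3, Central 3, Coastal 9, Highland 6, Lowland 7 (sum 43, leaving 5 seats).
Remainders in descending order: Highland 0.987, Lowland 0.899, Central 0.702, West 0.688, South 0.587, East 0.572, Coastal 0.415, North 0.150.
Largest remainders: Highland, Lowland, Central, West, South receive the extra seats.
Highland receives 7.

7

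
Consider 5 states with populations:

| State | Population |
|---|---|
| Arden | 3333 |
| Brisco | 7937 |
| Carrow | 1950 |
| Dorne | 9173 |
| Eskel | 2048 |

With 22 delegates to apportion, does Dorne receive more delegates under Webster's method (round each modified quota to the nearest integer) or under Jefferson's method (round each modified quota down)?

Jefferson

Webster: Arden 3, Brisco 7, Carrow 2, Dorne 8, Eskel 2.
Jefferson: Arden 3, Brisco 7, Carrow 1, Dorne 9, Eskel 2.
Dorne gets 8 under Webster and 9 under Jefferson.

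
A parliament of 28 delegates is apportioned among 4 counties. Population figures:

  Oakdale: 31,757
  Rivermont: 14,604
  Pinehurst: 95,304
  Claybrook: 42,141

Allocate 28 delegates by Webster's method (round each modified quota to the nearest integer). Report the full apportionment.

Oakdale=5, Rivermont=2, Pinehurst=15, Claybrook=6

Standard divisor 183806/28 ≈ 6564.5; standard quotas: Oakdale 4.838, Rivermont 2.225, Pinehurst 14.518, Claybrook 6.420.
Rounding to the nearest integer gives Oakdale 5, Rivermont 2, Pinehurst 15, Claybrook 6 — total 28, matching the house size, so no adjustment is needed.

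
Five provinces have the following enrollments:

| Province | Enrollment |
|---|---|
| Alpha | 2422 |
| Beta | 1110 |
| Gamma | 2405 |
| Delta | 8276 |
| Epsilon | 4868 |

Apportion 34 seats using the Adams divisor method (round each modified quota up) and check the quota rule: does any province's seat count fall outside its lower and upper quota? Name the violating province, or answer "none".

none

Standard quotas: Alpha 4.316, Beta 1.978, Gamma 4.285, Delta 14.747, Epsilon 8.674.
Adams allocation: Alpha 5, Beta 2, Gamma 4, Delta 14, Epsilon 9.
Every allocation lies between the lower and upper quota.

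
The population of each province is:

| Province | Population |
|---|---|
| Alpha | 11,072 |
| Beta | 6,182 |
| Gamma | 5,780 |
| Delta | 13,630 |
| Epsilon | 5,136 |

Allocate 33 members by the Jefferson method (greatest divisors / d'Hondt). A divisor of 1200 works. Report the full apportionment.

With modified divisor 1200: modified quotas Alpha 9.227, Beta 5.152, Gamma 4.817, Delta 11.358, Epsilon 4.280.
Rounding down: Alpha 9, Beta 5, Gamma 4, Delta 11, Epsilon 4 (total 33).

Alpha=9; Beta=5; Gamma=4; Delta=11; Epsilon=4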